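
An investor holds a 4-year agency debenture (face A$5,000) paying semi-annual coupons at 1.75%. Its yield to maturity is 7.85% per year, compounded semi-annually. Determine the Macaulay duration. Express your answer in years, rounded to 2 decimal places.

Periodic yield y = 0.03925. Discount each cash flow and weight by its period:
  t   CF        PV=CF/(1+0.03925)^t    t·PV
  1        43.75        42.0977        42.0977
  2        43.75        40.5077        81.0155
  3        43.75        38.9779       116.9336
  4        43.75        37.5058       150.0230
  5        43.75        36.0893       180.4463
  6        43.75        34.7262       208.3575
  7        43.75        33.4147       233.9030
  8     5,043.75     3,706.7499    29,653.9993
  Σ                  3,970.0692    30,666.7759
Price P = Σ PV = 3,970.0692.
Macaulay duration = Σ(t·PV) / P = 30,666.7759 / 3,970.0692 = 7.72449 half-year periods.
In years: 7.72449 / 2 = 3.86225 years.

3.86 years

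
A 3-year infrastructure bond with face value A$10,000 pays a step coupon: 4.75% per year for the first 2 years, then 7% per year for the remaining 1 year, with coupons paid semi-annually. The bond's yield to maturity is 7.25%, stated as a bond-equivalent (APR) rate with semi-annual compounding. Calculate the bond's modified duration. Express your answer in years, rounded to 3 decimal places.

Periodic yield y = 0.03625. First find Macaulay duration:
  t   CF        PV=CF/(1+0.03625)^t    t·PV
  1       237.50       229.1918       229.1918
  2       237.50       221.1742       442.3485
  3       237.50       213.4371       640.3114
  4       237.50       205.9707       823.8828
  5       350.00       292.9175     1,464.5875
  6    10,350.00     8,358.9762    50,153.8572
  Σ                  9,521.6676    53,754.1792
P = 9,521.6676; Macaulay duration = 53,754.1792 / 9,521.6676 = 5.64546 half-year periods = 2.82273 years.
Modified duration = D_Mac / (1 + y) = 2.82273 / 1.03625 = 2.72398 years.

2.724 years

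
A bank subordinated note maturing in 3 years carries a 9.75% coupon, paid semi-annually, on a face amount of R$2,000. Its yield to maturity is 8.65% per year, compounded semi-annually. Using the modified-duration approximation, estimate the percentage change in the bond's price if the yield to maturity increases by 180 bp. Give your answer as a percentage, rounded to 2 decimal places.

Periodic yield y = 0.04325. Modified duration first:
  t   CF        PV=CF/(1+0.04325)^t    t·PV
  1        97.50        93.4579        93.4579
  2        97.50        89.5835       179.1669
  3        97.50        85.8696       257.6088
  4        97.50        82.3097       329.2388
  5        97.50        78.8974       394.4870
  6     2,097.50     1,626.9403     9,761.6416
  Σ                  2,057.0584    11,015.6011
P = 2,057.0584; D_Mac = 5.35503 half-year periods = 2.67751 yrs; D_mod = 2.67751/(1+0.04325) = 2.56651 yrs.
ΔP/P ≈ -D_mod · Δy = -2.56651 × (+0.018) = -0.046197 = -4.6197%.

-4.62%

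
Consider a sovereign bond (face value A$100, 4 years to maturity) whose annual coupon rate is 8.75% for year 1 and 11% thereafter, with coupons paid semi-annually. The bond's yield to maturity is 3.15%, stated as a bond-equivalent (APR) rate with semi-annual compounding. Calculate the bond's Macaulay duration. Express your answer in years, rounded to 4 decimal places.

3.4779 years

Periodic yield y = 0.01575. Discount each cash flow and weight by its period:
  t   CF        PV=CF/(1+0.01575)^t    t·PV
  1        4.375         4.3072         4.3072
  2        4.375         4.2404         8.4808
  3        5.500         5.2481        15.7443
  4        5.500         5.1667        20.6669
  5        5.500         5.0866        25.4331
  6        5.500         5.0077        30.0464
  7        5.500         4.9301        34.5106
  8      105.500        93.1017       744.8139
  Σ                    127.0885       884.0032
Price P = Σ PV = 127.0885.
Macaulay duration = Σ(t·PV) / P = 884.0032 / 127.0885 = 6.95581 half-year periods.
In years: 6.95581 / 2 = 3.47790 years.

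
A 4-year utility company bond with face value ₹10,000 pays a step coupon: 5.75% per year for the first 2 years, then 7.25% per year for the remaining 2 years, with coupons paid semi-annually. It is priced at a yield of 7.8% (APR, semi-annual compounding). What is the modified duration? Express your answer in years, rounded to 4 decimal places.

Periodic yield y = 0.039. First find Macaulay duration:
  t   CF        PV=CF/(1+0.039)^t    t·PV
  1       287.50       276.7084       276.7084
  2       287.50       266.3218       532.6436
  3       287.50       256.3251       768.9754
  4       287.50       246.7037       986.8148
  5       362.50       299.3852     1,496.9258
  6       362.50       288.1474     1,728.8845
  7       362.50       277.3315     1,941.3204
  8    10,362.50     7,630.2745    61,042.1962
  Σ                  9,541.1976    68,774.4691
P = 9,541.1976; Macaulay duration = 68,774.4691 / 9,541.1976 = 7.20816 half-year periods = 3.60408 years.
Modified duration = D_Mac / (1 + y) = 3.60408 / 1.039 = 3.46880 years.

3.4688 years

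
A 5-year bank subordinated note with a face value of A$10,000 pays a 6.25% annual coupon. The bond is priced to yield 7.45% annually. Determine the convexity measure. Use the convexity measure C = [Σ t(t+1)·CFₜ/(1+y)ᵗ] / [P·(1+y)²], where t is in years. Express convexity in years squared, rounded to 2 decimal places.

22.07

With y = 0.0745:
  t   CF        PV=CF/(1+0.0745)^t    t·PV        t(t+1)·PV
  1       625.00       581.6659       581.6659       1,163.3318
  2       625.00       541.3363     1,082.6727       3,248.0180
  3       625.00       503.8030     1,511.4090       6,045.6361
  4       625.00       468.8720     1,875.4882       9,377.4409
  5    10,625.00     7,418.1710    37,090.8549     222,545.1297
  Σ                  9,513.8483    42,142.0907     242,379.5564
P = 9,513.8483.
Convexity = Σ t(t+1)·PV / [P·(1+y)²] = 242,379.5564 / (9,513.8483 × 1.154550) = 22.06617.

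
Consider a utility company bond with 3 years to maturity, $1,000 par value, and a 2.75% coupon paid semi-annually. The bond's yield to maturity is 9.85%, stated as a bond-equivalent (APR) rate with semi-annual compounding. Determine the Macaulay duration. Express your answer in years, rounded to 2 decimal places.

2.89 years

Periodic yield y = 0.04925. Discount each cash flow and weight by its period:
  t   CF        PV=CF/(1+0.04925)^t    t·PV
  1        13.75        13.1046        13.1046
  2        13.75        12.4895        24.9790
  3        13.75        11.9033        35.7098
  4        13.75        11.3445        45.3781
  5        13.75        10.8120        54.0602
  6     1,013.75       759.7260     4,558.3561
  Σ                    819.3799     4,731.5878
Price P = Σ PV = 819.3799.
Macaulay duration = Σ(t·PV) / P = 4,731.5878 / 819.3799 = 5.77460 half-year periods.
In years: 5.77460 / 2 = 2.88730 years.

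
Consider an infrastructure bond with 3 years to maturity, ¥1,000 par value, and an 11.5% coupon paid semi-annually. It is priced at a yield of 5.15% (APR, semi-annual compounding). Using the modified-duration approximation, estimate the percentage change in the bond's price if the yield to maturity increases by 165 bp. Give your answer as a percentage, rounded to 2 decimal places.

Periodic yield y = 0.02575. Modified duration first:
  t   CF        PV=CF/(1+0.02575)^t    t·PV
  1        57.50        56.0565        56.0565
  2        57.50        54.6493       109.2986
  3        57.50        53.2774       159.8323
  4        57.50        51.9400       207.7599
  5        57.50        50.6361       253.1805
  6     1,057.50       907.8858     5,447.3148
  Σ                  1,174.4452     6,233.4427
P = 1,174.4452; D_Mac = 5.30756 half-year periods = 2.65378 yrs; D_mod = 2.65378/(1+0.02575) = 2.58716 yrs.
ΔP/P ≈ -D_mod · Δy = -2.58716 × (+0.0165) = -0.042688 = -4.2688%.

-4.27%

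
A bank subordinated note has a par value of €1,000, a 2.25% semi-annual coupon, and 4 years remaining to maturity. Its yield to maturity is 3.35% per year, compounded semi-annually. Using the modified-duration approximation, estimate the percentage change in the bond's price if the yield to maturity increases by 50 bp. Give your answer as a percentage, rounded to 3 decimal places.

-1.890%

Periodic yield y = 0.01675. Modified duration first:
  t   CF        PV=CF/(1+0.01675)^t    t·PV
  1        11.25        11.0647        11.0647
  2        11.25        10.8824        21.7648
  3        11.25        10.7031        32.1093
  4        11.25        10.5268        42.1071
  5        11.25        10.3534        51.7668
  6        11.25        10.1828        61.0968
  7        11.25        10.0151        70.1054
  8     1,011.25       885.4114     7,083.2908
  Σ                    959.1395     7,373.3058
P = 959.1395; D_Mac = 7.68742 half-year periods = 3.84371 yrs; D_mod = 3.84371/(1+0.01675) = 3.78039 yrs.
ΔP/P ≈ -D_mod · Δy = -3.78039 × (+0.005) = -0.018902 = -1.8902%.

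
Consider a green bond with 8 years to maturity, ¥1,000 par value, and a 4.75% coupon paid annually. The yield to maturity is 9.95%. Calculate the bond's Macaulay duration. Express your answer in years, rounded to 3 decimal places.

6.596 years

Periodic yield y = 0.0995. Discount each cash flow and weight by its year:
  t   CF        PV=CF/(1+0.0995)^t    t·PV
  1        47.50        43.2015        43.2015
  2        47.50        39.2919        78.5838
  3        47.50        35.7362       107.2085
  4        47.50        32.5022       130.0088
  5        47.50        29.5609       147.8044
  6        47.50        26.8858       161.3145
  7        47.50        24.4527       171.1690
  8     1,047.50       490.4471     3,923.5767
  Σ                    722.0782     4,762.8672
Price P = Σ PV = 722.0782.
Macaulay duration = Σ(t·PV) / P = 4,762.8672 / 722.0782 = 6.59605 years.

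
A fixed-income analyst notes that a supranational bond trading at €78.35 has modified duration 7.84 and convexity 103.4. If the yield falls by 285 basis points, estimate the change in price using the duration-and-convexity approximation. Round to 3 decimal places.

Duration effect: -D_mod·Δy = -7.84 × (-0.0285) = +0.223440
Convexity effect: ½·C·(Δy)² = 0.5 × 103.4 × (-0.0285)² = +0.041993325
ΔP/P ≈ +0.223440 + 0.041993325 = +0.265433325
ΔP ≈ 78.35 × (+0.265433325) = +20.79670101375.

+€20.797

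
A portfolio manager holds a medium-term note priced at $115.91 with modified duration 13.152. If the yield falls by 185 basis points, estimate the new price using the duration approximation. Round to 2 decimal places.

$144.11

Duration approximation: ΔP/P ≈ -D_mod · Δy = -13.152 × (-0.0185) = +0.243312.
New price ≈ 115.91 × (1 + 0.243312) = 144.11229392.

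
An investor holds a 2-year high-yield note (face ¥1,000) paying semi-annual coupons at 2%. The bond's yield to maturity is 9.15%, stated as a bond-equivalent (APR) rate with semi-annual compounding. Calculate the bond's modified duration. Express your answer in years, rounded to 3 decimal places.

1.882 years

Periodic yield y = 0.04575. First find Macaulay duration:
  t   CF        PV=CF/(1+0.04575)^t    t·PV
  1        10.00         9.5625         9.5625
  2        10.00         9.1442        18.2883
  3        10.00         8.7441        26.2324
  4     1,010.00       844.5199     3,378.0795
  Σ                    871.9707     3,432.1628
P = 871.9707; Macaulay duration = 3,432.1628 / 871.9707 = 3.93610 half-year periods = 1.96805 years.
Modified duration = D_Mac / (1 + y) = 1.96805 / 1.04575 = 1.88195 years.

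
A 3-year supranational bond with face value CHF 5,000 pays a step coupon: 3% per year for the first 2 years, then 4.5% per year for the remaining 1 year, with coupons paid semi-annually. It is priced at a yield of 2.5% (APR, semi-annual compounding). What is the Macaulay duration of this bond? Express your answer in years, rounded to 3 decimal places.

2.890 years

Periodic yield y = 0.0125. Discount each cash flow and weight by its period:
  t   CF        PV=CF/(1+0.0125)^t    t·PV
  1        75.00        74.0741        74.0741
  2        75.00        73.1596       146.3192
  3        75.00        72.2564       216.7691
  4        75.00        71.3643       285.4573
  5       112.50       105.7249       528.6246
  6     5,112.50     4,745.2941    28,471.7643
  Σ                  5,141.8733    29,723.0086
Price P = Σ PV = 5,141.8733.
Macaulay duration = Σ(t·PV) / P = 29,723.0086 / 5,141.8733 = 5.78058 half-year periods.
In years: 5.78058 / 2 = 2.89029 years.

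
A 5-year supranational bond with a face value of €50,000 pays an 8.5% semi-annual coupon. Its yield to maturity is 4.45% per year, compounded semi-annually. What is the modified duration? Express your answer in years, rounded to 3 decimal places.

Periodic yield y = 0.02225. First find Macaulay duration:
  t   CF        PV=CF/(1+0.02225)^t    t·PV
  1     2,125.00     2,078.7479     2,078.7479
  2     2,125.00     2,033.5024     4,067.0049
  3     2,125.00     1,989.2418     5,967.7254
  4     2,125.00     1,945.9445     7,783.7781
  5     2,125.00     1,903.5897     9,517.9483
  6     2,125.00     1,862.1567    11,172.9401
  7     2,125.00     1,821.6255    12,751.3786
  8     2,125.00     1,781.9765    14,255.8123
  9     2,125.00     1,743.1905    15,688.7149
  10   52,125.00    41,828.7490   418,287.4897
  Σ                 58,988.7245   501,571.5401
P = 58,988.7245; Macaulay duration = 501,571.5401 / 58,988.7245 = 8.50284 half-year periods = 4.25142 years.
Modified duration = D_Mac / (1 + y) = 4.25142 / 1.02225 = 4.15888 years.

4.159 years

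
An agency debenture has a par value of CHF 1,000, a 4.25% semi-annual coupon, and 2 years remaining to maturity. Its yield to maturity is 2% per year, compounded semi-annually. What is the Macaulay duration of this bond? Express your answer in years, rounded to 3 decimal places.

Periodic yield y = 0.01. Discount each cash flow and weight by its period:
  t   CF        PV=CF/(1+0.01)^t    t·PV
  1        21.25        21.0396        21.0396
  2        21.25        20.8313        41.6626
  3        21.25        20.6250        61.8751
  4     1,021.25       981.4012     3,925.6047
  Σ                  1,043.8971     4,050.1820
Price P = Σ PV = 1,043.8971.
Macaulay duration = Σ(t·PV) / P = 4,050.1820 / 1,043.8971 = 3.87987 half-year periods.
In years: 3.87987 / 2 = 1.93993 years.

1.940 years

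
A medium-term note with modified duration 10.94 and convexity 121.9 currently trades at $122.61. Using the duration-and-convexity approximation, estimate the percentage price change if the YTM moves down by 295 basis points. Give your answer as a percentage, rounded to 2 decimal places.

+37.58%

Duration effect: -D_mod·Δy = -10.94 × (-0.0295) = +0.322730
Convexity effect: ½·C·(Δy)² = 0.5 × 121.9 × (-0.0295)² = +0.0530417375
ΔP/P ≈ +0.322730 + 0.0530417375 = +0.3757717375
= +37.57717375%.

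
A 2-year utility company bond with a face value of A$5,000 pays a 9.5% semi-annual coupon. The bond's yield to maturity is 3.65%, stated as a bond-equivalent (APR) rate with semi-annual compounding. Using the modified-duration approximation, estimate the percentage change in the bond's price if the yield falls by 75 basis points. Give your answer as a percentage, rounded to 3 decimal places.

Periodic yield y = 0.01825. Modified duration first:
  t   CF        PV=CF/(1+0.01825)^t    t·PV
  1       237.50       233.2433       233.2433
  2       237.50       229.0629       458.1258
  3       237.50       224.9574       674.8723
  4     5,237.50     4,871.9897    19,487.9588
  Σ                  5,559.2534    20,854.2002
P = 5,559.2534; D_Mac = 3.75126 half-year periods = 1.87563 yrs; D_mod = 1.87563/(1+0.01825) = 1.84201 yrs.
ΔP/P ≈ -D_mod · Δy = -1.84201 × (-0.0075) = +0.013815 = +1.3815%.

+1.382%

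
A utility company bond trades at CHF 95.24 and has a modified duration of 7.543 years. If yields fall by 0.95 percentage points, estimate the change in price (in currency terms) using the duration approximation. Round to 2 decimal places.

Duration approximation: ΔP/P ≈ -D_mod · Δy = -7.543 × (-0.0095) = +0.0716585.
ΔP ≈ 95.24 × (+0.0716585) = +6.82475554.

+CHF 6.82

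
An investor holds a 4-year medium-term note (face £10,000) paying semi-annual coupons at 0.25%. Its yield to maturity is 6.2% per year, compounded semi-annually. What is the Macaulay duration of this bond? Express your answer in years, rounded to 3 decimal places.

3.980 years

Periodic yield y = 0.031. Discount each cash flow and weight by its period:
  t   CF        PV=CF/(1+0.031)^t    t·PV
  1        12.50        12.1242        12.1242
  2        12.50        11.7596        23.5192
  3        12.50        11.4060        34.2181
  4        12.50        11.0631        44.2522
  5        12.50        10.7304        53.6521
  6        12.50        10.4078        62.4467
  7        12.50        10.0948        70.6639
  8    10,012.50     7,842.8373    62,742.6986
  Σ                  7,920.4232    63,043.5749
Price P = Σ PV = 7,920.4232.
Macaulay duration = Σ(t·PV) / P = 63,043.5749 / 7,920.4232 = 7.95962 half-year periods.
In years: 7.95962 / 2 = 3.97981 years.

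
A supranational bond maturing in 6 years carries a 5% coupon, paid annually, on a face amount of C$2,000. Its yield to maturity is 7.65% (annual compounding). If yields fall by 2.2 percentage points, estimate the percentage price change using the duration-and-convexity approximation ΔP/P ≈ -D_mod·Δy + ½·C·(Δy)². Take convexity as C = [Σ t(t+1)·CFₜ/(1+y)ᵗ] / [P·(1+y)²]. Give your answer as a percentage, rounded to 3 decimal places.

With y = 0.0765:
  t   CF        PV=CF/(1+0.0765)^t    t·PV        t(t+1)·PV
  1       100.00        92.8936        92.8936         185.7873
  2       100.00        86.2923       172.5846         517.7537
  3       100.00        80.1600       240.4801         961.9204
  4       100.00        74.4636       297.8543       1,489.2714
  5       100.00        69.1719       345.8596       2,075.1576
  6     2,100.00     1,349.3826     8,096.2953      56,674.0671
  Σ                  1,752.3640     9,245.9675      61,903.9575
P = 1,752.3640; D_Mac = 5.27628 yrs; D_mod = 4.90133 yrs; C = 30.48358.
Duration effect: -4.90133 × (-0.022) = +0.107829
Convexity effect: 0.5 × 30.48358 × (-0.022)² = +0.0073770
ΔP/P ≈ +0.107829 + 0.0073770 = +0.115206 = +11.5206%.

+11.521%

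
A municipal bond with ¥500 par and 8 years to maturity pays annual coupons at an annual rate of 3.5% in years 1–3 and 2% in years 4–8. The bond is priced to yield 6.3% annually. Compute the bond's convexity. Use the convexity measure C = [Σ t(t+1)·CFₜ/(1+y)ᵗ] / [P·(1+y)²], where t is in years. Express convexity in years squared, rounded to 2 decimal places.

With y = 0.063:
  t   CF        PV=CF/(1+0.063)^t    t·PV        t(t+1)·PV
  1        17.50        16.4628        16.4628          32.9257
  2        17.50        15.4872        30.9743          92.9229
  3        17.50        14.5693        43.7079         174.8314
  4        10.00         7.8319        31.3276         156.6379
  5        10.00         7.3677        36.8386         221.0319
  6        10.00         6.9311        41.5864         291.1050
  7        10.00         6.5203        45.6421         365.1364
  8       510.00       312.8269     2,502.6150      22,523.5352
  Σ                    387.9971     2,749.1547      23,858.1265
P = 387.9971.
Convexity = Σ t(t+1)·PV / [P·(1+y)²] = 23,858.1265 / (387.9971 × 1.129969) = 54.41784.

54.42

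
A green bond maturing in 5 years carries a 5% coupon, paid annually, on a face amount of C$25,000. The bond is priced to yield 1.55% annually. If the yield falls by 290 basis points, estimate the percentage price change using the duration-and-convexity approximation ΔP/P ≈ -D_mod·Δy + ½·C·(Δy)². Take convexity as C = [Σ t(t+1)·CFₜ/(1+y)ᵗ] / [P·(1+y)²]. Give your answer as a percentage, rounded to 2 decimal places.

With y = 0.0155:
  t   CF        PV=CF/(1+0.0155)^t    t·PV        t(t+1)·PV
  1     1,250.00     1,230.9207     1,230.9207       2,461.8415
  2     1,250.00     1,212.1327     2,424.2653       7,272.7960
  3     1,250.00     1,193.6314     3,580.8942      14,323.5766
  4     1,250.00     1,175.4125     4,701.6500      23,508.2498
  5    26,250.00    24,306.9053   121,534.5265     729,207.1591
  Σ                 29,119.0026   133,472.2567     776,773.6231
P = 29,119.0026; D_Mac = 4.58368 yrs; D_mod = 4.51372 yrs; C = 25.86772.
Duration effect: -4.51372 × (-0.029) = +0.130898
Convexity effect: 0.5 × 25.86772 × (-0.029)² = +0.0108774
ΔP/P ≈ +0.130898 + 0.0108774 = +0.141775 = +14.1775%.

+14.18%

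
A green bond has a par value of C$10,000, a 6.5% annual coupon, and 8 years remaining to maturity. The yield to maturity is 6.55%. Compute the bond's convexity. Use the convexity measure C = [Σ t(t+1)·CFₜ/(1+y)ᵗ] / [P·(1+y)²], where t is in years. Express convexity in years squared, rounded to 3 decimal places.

With y = 0.0655:
  t   CF        PV=CF/(1+0.0655)^t    t·PV        t(t+1)·PV
  1       650.00       610.0422       610.0422       1,220.0845
  2       650.00       572.5408     1,145.0816       3,435.2449
  3       650.00       537.3447     1,612.0342       6,448.1368
  4       650.00       504.3123     2,017.2491      10,086.2455
  5       650.00       473.3104     2,366.5522      14,199.3133
  6       650.00       444.2144     2,665.2864      18,657.0048
  7       650.00       416.9070     2,918.3489      23,346.7915
  8    10,650.00     6,410.9439    51,287.5511     461,587.9596
  Σ                  9,969.6158    64,622.1458     538,980.7808
P = 9,969.6158.
Convexity = Σ t(t+1)·PV / [P·(1+y)²] = 538,980.7808 / (9,969.6158 × 1.135290) = 47.61984.

47.620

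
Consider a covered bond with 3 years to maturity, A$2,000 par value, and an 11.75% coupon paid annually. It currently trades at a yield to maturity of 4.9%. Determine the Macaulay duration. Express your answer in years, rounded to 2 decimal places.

Periodic yield y = 0.049. Discount each cash flow and weight by its year:
  t   CF        PV=CF/(1+0.049)^t    t·PV
  1       235.00       224.0229       224.0229
  2       235.00       213.5585       427.1170
  3     2,235.00     1,936.2038     5,808.6113
  Σ                  2,373.7852     6,459.7512
Price P = Σ PV = 2,373.7852.
Macaulay duration = Σ(t·PV) / P = 6,459.7512 / 2,373.7852 = 2.72129 years.

2.72 years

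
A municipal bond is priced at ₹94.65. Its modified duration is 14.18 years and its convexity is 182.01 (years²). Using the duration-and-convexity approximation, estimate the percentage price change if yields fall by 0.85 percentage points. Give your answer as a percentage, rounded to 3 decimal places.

Duration effect: -D_mod·Δy = -14.18 × (-0.0085) = +0.120530
Convexity effect: ½·C·(Δy)² = 0.5 × 182.01 × (-0.0085)² = +0.00657511125
ΔP/P ≈ +0.120530 + 0.00657511125 = +0.12710511125
= +12.710511125%.

+12.711%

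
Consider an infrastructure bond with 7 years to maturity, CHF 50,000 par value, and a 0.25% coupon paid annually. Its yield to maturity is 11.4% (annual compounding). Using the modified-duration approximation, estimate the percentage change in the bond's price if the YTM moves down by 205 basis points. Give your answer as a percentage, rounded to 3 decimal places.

Periodic yield y = 0.114. Modified duration first:
  t   CF        PV=CF/(1+0.114)^t    t·PV
  1       125.00       112.2083       112.2083
  2       125.00       100.7255       201.4511
  3       125.00        90.4179       271.2537
  4       125.00        81.1651       324.6603
  5       125.00        72.8591       364.2957
  6       125.00        65.4032       392.4191
  7    50,125.00    23,542.7966   164,799.5759
  Σ                 24,065.5757   166,465.8641
P = 24,065.5757; D_Mac = 6.91718 yrs; D_mod = 6.91718/(1+0.114) = 6.20932 yrs.
ΔP/P ≈ -D_mod · Δy = -6.20932 × (-0.0205) = +0.127291 = +12.7291%.

+12.729%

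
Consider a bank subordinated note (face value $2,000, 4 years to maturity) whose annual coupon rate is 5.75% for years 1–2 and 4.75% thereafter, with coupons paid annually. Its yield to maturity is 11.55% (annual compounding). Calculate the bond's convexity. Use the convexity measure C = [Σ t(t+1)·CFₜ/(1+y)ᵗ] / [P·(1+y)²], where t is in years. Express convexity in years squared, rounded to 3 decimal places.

14.235

With y = 0.1155:
  t   CF        PV=CF/(1+0.1155)^t    t·PV        t(t+1)·PV
  1       115.00       103.0928       103.0928         206.1856
  2       115.00        92.4185       184.8369         554.5107
  3        95.00        68.4408       205.3223         821.2892
  4     2,095.00     1,353.0247     5,412.0988      27,060.4942
  Σ                  1,616.9767     5,905.3508      28,642.4798
P = 1,616.9767.
Convexity = Σ t(t+1)·PV / [P·(1+y)²] = 28,642.4798 / (1,616.9767 × 1.244340) = 14.23534.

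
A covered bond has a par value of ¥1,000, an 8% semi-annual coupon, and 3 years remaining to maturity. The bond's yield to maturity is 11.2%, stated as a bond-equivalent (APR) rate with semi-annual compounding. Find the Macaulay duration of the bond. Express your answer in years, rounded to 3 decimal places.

Periodic yield y = 0.056. Discount each cash flow and weight by its period:
  t   CF        PV=CF/(1+0.056)^t    t·PV
  1        40.00        37.8788        37.8788
  2        40.00        35.8701        71.7401
  3        40.00        33.9679       101.9036
  4        40.00        32.1665       128.6662
  5        40.00        30.4607       152.3037
  6     1,040.00       749.9803     4,499.8815
  Σ                    920.3242     4,992.3739
Price P = Σ PV = 920.3242.
Macaulay duration = Σ(t·PV) / P = 4,992.3739 / 920.3242 = 5.42458 half-year periods.
In years: 5.42458 / 2 = 2.71229 years.

2.712 years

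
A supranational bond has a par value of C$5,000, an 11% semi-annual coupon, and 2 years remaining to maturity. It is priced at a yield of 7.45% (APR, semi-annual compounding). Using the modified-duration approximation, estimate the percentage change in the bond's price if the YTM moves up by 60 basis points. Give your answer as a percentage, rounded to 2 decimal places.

-1.07%

Periodic yield y = 0.03725. Modified duration first:
  t   CF        PV=CF/(1+0.03725)^t    t·PV
  1       275.00       265.1241       265.1241
  2       275.00       255.6029       511.2058
  3       275.00       246.4236       739.2709
  4     5,275.00     4,557.1014    18,228.4055
  Σ                  5,324.2521    19,744.0064
P = 5,324.2521; D_Mac = 3.70832 half-year periods = 1.85416 yrs; D_mod = 1.85416/(1+0.03725) = 1.78757 yrs.
ΔP/P ≈ -D_mod · Δy = -1.78757 × (+0.006) = -0.010725 = -1.0725%.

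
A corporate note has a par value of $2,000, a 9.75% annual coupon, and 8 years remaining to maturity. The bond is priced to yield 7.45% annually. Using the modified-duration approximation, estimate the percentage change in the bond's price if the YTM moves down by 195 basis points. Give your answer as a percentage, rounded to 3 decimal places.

+10.973%

Periodic yield y = 0.0745. Modified duration first:
  t   CF        PV=CF/(1+0.0745)^t    t·PV
  1       195.00       181.4798       181.4798
  2       195.00       168.8969       337.7939
  3       195.00       157.1865       471.5596
  4       195.00       146.2881       585.1523
  5       195.00       136.1453       680.7263
  6       195.00       126.7057       760.2341
  7       195.00       117.9206       825.4442
  8     2,195.00     1,235.3305     9,882.6440
  Σ                  2,269.9534    13,725.0342
P = 2,269.9534; D_Mac = 6.04639 yrs; D_mod = 6.04639/(1+0.0745) = 5.62717 yrs.
ΔP/P ≈ -D_mod · Δy = -5.62717 × (-0.0195) = +0.109730 = +10.9730%.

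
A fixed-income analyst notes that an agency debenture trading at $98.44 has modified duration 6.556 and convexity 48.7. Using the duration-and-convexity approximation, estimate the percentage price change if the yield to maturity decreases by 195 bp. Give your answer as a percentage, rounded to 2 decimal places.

+13.71%

Duration effect: -D_mod·Δy = -6.556 × (-0.0195) = +0.127842
Convexity effect: ½·C·(Δy)² = 0.5 × 48.7 × (-0.0195)² = +0.0092590875
ΔP/P ≈ +0.127842 + 0.0092590875 = +0.1371010875
= +13.71010875%.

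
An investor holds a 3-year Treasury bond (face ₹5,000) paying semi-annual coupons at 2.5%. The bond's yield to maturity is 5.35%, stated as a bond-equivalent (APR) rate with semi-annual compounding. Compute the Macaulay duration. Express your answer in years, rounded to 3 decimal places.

Periodic yield y = 0.02675. Discount each cash flow and weight by its period:
  t   CF        PV=CF/(1+0.02675)^t    t·PV
  1        62.50        60.8717        60.8717
  2        62.50        59.2858       118.5716
  3        62.50        57.7412       173.2236
  4        62.50        56.2369       224.9475
  5        62.50        54.7717       273.8587
  6     5,062.50     4,320.9254    25,925.5523
  Σ                  4,609.8327    26,777.0254
Price P = Σ PV = 4,609.8327.
Macaulay duration = Σ(t·PV) / P = 26,777.0254 / 4,609.8327 = 5.80868 half-year periods.
In years: 5.80868 / 2 = 2.90434 years.

2.904 years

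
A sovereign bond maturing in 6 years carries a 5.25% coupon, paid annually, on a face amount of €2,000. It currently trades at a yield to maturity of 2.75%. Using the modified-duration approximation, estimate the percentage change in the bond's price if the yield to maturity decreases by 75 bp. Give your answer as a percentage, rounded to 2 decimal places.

Periodic yield y = 0.0275. Modified duration first:
  t   CF        PV=CF/(1+0.0275)^t    t·PV
  1       105.00       102.1898       102.1898
  2       105.00        99.4548       198.9095
  3       105.00        96.7930       290.3789
  4       105.00        94.2024       376.8096
  5       105.00        91.6812       458.4058
  6     2,105.00     1,788.7972    10,732.7835
  Σ                  2,273.1183    12,159.4772
P = 2,273.1183; D_Mac = 5.34925 yrs; D_mod = 5.34925/(1+0.0275) = 5.20608 yrs.
ΔP/P ≈ -D_mod · Δy = -5.20608 × (-0.0075) = +0.039046 = +3.9046%.

+3.90%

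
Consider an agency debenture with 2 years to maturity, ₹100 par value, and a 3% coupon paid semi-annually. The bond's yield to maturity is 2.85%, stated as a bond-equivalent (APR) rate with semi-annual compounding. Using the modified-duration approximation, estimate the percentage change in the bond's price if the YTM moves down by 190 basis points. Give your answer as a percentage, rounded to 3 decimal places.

+3.665%

Periodic yield y = 0.01425. Modified duration first:
  t   CF        PV=CF/(1+0.01425)^t    t·PV
  1         1.50         1.4789         1.4789
  2         1.50         1.4581         2.9163
  3         1.50         1.4377         4.3130
  4       101.50        95.9149       383.6595
  Σ                    100.2896       392.3677
P = 100.2896; D_Mac = 3.91235 half-year periods = 1.95617 yrs; D_mod = 1.95617/(1+0.01425) = 1.92869 yrs.
ΔP/P ≈ -D_mod · Δy = -1.92869 × (-0.019) = +0.036645 = +3.6645%.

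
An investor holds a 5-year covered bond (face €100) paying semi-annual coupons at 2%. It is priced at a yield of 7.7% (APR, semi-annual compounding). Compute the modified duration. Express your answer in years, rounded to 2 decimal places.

4.57 years

Periodic yield y = 0.0385. First find Macaulay duration:
  t   CF        PV=CF/(1+0.0385)^t    t·PV
  1         1.00         0.9629         0.9629
  2         1.00         0.9272         1.8545
  3         1.00         0.8929         2.6786
  4         1.00         0.8598         3.4390
  5         1.00         0.8279         4.1394
  6         1.00         0.7972         4.7831
  7         1.00         0.7676         5.3734
  8         1.00         0.7392         5.9134
  9         1.00         0.7118         6.4060
  10      101.00        69.2239       692.2395
  Σ                     76.7104       727.7898
P = 76.7104; Macaulay duration = 727.7898 / 76.7104 = 9.48750 half-year periods = 4.74375 years.
Modified duration = D_Mac / (1 + y) = 4.74375 / 1.0385 = 4.56789 years.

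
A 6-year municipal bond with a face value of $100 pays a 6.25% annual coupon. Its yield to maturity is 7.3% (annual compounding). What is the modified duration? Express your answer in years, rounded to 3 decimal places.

Periodic yield y = 0.073. First find Macaulay duration:
  t   CF        PV=CF/(1+0.073)^t    t·PV
  1         6.25         5.8248         5.8248
  2         6.25         5.4285        10.8570
  3         6.25         5.0592        15.1776
  4         6.25         4.7150        18.8600
  5         6.25         4.3942        21.9711
  6       106.25        69.6195       417.7167
  Σ                     95.0412       490.4071
P = 95.0412; Macaulay duration = 490.4071 / 95.0412 = 5.15995 years.
Modified duration = D_Mac / (1 + y) = 5.15995 / 1.073 = 4.80890 years.

4.809 years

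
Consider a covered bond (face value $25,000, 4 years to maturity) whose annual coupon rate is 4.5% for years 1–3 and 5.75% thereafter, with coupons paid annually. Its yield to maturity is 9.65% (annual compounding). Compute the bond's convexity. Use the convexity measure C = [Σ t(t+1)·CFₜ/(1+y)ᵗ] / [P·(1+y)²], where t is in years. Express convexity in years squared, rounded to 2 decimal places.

15.12

With y = 0.0965:
  t   CF        PV=CF/(1+0.0965)^t    t·PV        t(t+1)·PV
  1     1,125.00     1,025.9918     1,025.9918       2,051.9836
  2     1,125.00       935.6970     1,871.3941       5,614.1822
  3     1,125.00       853.3489     2,560.0466      10,240.1864
  4    26,437.50    18,288.8265    73,155.3061     365,776.5306
  Σ                 21,103.8642    78,612.7386     383,682.8827
P = 21,103.8642.
Convexity = Σ t(t+1)·PV / [P·(1+y)²] = 383,682.8827 / (21,103.8642 × 1.202312) = 15.12144.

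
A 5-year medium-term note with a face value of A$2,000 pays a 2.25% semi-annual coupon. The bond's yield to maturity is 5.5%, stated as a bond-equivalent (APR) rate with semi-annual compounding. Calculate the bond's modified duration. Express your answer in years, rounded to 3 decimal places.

Periodic yield y = 0.0275. First find Macaulay duration:
  t   CF        PV=CF/(1+0.0275)^t    t·PV
  1        22.50        21.8978        21.8978
  2        22.50        21.3117        42.6235
  3        22.50        20.7414        62.2241
  4        22.50        20.1862        80.7449
  5        22.50        19.6460        98.2298
  6        22.50        19.1202       114.7210
  7        22.50        18.6084       130.2590
  8        22.50        18.1104       144.8831
  9        22.50        17.6257       158.6312
  10    2,022.50     1,541.9498    15,419.4976
  Σ                  1,719.1975    16,273.7120
P = 1,719.1975; Macaulay duration = 16,273.7120 / 1,719.1975 = 9.46588 half-year periods = 4.73294 years.
Modified duration = D_Mac / (1 + y) = 4.73294 / 1.0275 = 4.60627 years.

4.606 years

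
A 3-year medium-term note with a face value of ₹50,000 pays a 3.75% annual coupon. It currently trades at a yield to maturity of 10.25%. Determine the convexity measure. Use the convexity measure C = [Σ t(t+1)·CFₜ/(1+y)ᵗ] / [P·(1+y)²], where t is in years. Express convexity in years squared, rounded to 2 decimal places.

With y = 0.1025:
  t   CF        PV=CF/(1+0.1025)^t    t·PV        t(t+1)·PV
  1     1,875.00     1,700.6803     1,700.6803       3,401.3605
  2     1,875.00     1,542.5671     3,085.1343       9,255.4028
  3    51,875.00    38,709.9237   116,129.7711     464,519.0844
  Σ                 41,953.1711   120,915.5857     477,175.8478
P = 41,953.1711.
Convexity = Σ t(t+1)·PV / [P·(1+y)²] = 477,175.8478 / (41,953.1711 × 1.215506) = 9.35743.

9.36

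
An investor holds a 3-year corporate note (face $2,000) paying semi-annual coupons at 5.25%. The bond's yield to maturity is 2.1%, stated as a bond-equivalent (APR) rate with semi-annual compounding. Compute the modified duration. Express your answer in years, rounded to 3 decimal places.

Periodic yield y = 0.0105. First find Macaulay duration:
  t   CF        PV=CF/(1+0.0105)^t    t·PV
  1        52.50        51.9545        51.9545
  2        52.50        51.4146       102.8292
  3        52.50        50.8804       152.6411
  4        52.50        50.3517       201.4068
  5        52.50        49.8285       249.1424
  6     2,052.50     1,927.8146    11,566.8874
  Σ                  2,182.2442    12,324.8615
P = 2,182.2442; Macaulay duration = 12,324.8615 / 2,182.2442 = 5.64779 half-year periods = 2.82390 years.
Modified duration = D_Mac / (1 + y) = 2.82390 / 1.0105 = 2.79455 years.

2.795 years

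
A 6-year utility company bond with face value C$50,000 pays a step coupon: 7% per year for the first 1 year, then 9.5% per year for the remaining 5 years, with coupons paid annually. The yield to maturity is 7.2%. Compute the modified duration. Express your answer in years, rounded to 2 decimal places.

Periodic yield y = 0.072. First find Macaulay duration:
  t   CF        PV=CF/(1+0.072)^t    t·PV
  1     3,500.00     3,264.9254     3,264.9254
  2     4,750.00     4,133.3677     8,266.7354
  3     4,750.00     3,855.7534    11,567.2603
  4     4,750.00     3,596.7849    14,387.1397
  5     4,750.00     3,355.2098    16,776.0490
  6    54,750.00    36,075.7535   216,454.5213
  Σ                 54,281.7948   270,716.6310
P = 54,281.7948; Macaulay duration = 270,716.6310 / 54,281.7948 = 4.98725 years.
Modified duration = D_Mac / (1 + y) = 4.98725 / 1.072 = 4.65228 years.

4.65 years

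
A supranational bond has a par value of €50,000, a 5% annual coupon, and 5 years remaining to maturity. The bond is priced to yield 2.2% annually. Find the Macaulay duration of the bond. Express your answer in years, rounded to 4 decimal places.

4.5767 years

Periodic yield y = 0.022. Discount each cash flow and weight by its year:
  t   CF        PV=CF/(1+0.022)^t    t·PV
  1     2,500.00     2,446.1840     2,446.1840
  2     2,500.00     2,393.5264     4,787.0527
  3     2,500.00     2,342.0023     7,026.0070
  4     2,500.00     2,291.5874     9,166.3496
  5    52,500.00    47,087.4123   235,437.0615
  Σ                 56,560.7124   258,862.6548
Price P = Σ PV = 56,560.7124.
Macaulay duration = Σ(t·PV) / P = 258,862.6548 / 56,560.7124 = 4.57672 years.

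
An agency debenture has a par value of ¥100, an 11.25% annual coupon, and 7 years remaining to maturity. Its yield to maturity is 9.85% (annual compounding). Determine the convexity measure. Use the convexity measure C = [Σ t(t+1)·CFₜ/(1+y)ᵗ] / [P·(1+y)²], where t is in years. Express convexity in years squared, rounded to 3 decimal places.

With y = 0.0985:
  t   CF        PV=CF/(1+0.0985)^t    t·PV        t(t+1)·PV
  1        11.25        10.2412        10.2412          20.4825
  2        11.25         9.3229        18.6459          55.9376
  3        11.25         8.4870        25.4609         101.8436
  4        11.25         7.7260        30.9038         154.5191
  5        11.25         7.0332        35.1659         210.9956
  6        11.25         6.4025        38.4152         268.9066
  7       111.25        57.6368       403.4573       3,227.6588
  Σ                    106.8496       562.2903       4,040.3438
P = 106.8496.
Convexity = Σ t(t+1)·PV / [P·(1+y)²] = 4,040.3438 / (106.8496 × 1.206702) = 31.33613.

31.336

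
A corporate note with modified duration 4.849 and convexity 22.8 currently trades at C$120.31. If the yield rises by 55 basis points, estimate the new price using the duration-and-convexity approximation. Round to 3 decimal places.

Duration effect: -D_mod·Δy = -4.849 × (+0.0055) = -0.0266695
Convexity effect: ½·C·(Δy)² = 0.5 × 22.8 × (0.0055)² = +0.00034485
ΔP/P ≈ -0.0266695 + 0.00034485 = -0.02632465
New price ≈ 120.31 × (1 - 0.02632465) = 117.1428813585.

C$117.143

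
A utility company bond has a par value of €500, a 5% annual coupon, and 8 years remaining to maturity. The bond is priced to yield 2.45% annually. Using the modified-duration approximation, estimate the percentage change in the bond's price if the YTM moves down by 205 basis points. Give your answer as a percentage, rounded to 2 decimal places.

Periodic yield y = 0.0245. Modified duration first:
  t   CF        PV=CF/(1+0.0245)^t    t·PV
  1        25.00        24.4021        24.4021
  2        25.00        23.8186        47.6372
  3        25.00        23.2490        69.7470
  4        25.00        22.6930        90.7721
  5        25.00        22.1503       110.7516
  6        25.00        21.6206       129.7237
  7        25.00        21.1036       147.7251
  8       525.00       432.5772     3,460.6174
  Σ                    591.6145     4,081.3763
P = 591.6145; D_Mac = 6.89871 yrs; D_mod = 6.89871/(1+0.0245) = 6.73373 yrs.
ΔP/P ≈ -D_mod · Δy = -6.73373 × (-0.0205) = +0.138042 = +13.8042%.

+13.80%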